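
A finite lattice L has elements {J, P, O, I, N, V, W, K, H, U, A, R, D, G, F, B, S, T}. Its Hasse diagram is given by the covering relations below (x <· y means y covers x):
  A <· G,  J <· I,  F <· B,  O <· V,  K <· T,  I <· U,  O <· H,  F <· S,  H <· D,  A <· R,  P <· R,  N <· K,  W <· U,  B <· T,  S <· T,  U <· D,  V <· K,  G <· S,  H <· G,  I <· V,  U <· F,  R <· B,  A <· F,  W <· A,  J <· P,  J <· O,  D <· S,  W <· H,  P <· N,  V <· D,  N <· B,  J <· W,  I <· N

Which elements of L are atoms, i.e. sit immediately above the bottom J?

I, O, P, W

The atoms are exactly the elements that cover J: I, O, P, W.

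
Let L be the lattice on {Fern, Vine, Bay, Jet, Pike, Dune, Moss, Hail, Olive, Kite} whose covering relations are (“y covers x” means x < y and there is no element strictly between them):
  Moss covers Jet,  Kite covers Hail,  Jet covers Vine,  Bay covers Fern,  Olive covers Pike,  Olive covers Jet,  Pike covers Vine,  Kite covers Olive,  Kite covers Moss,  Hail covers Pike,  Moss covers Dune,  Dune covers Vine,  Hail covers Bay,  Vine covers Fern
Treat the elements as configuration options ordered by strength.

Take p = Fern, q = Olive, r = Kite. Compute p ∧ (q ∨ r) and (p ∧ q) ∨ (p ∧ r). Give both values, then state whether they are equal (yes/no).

q ∨ r = Kite, so p ∧ (q ∨ r) = Fern ∧ Kite = Fern.
p ∧ q = Fern and p ∧ r = Fern, so (p ∧ q) ∨ (p ∧ r) = Fern ∨ Fern = Fern.
Equal: yes.

Fern; Fern; yes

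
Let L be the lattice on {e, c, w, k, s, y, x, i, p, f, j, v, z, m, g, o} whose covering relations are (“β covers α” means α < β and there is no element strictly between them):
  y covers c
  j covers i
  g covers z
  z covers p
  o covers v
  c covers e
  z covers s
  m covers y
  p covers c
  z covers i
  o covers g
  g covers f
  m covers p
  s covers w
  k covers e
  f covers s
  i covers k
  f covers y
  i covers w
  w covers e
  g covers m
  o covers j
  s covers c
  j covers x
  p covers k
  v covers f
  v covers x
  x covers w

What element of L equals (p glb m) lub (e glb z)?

p ∧ m = p
e ∧ z = e
p ∨ e = p

p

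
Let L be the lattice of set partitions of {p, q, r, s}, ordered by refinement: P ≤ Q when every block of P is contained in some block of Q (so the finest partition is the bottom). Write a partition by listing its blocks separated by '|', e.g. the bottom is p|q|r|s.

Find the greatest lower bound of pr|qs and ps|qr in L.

Common lower bounds of {pr|qs, ps|qr}: p|q|r|s.
The greatest among these is p|q|r|s.

p|q|r|s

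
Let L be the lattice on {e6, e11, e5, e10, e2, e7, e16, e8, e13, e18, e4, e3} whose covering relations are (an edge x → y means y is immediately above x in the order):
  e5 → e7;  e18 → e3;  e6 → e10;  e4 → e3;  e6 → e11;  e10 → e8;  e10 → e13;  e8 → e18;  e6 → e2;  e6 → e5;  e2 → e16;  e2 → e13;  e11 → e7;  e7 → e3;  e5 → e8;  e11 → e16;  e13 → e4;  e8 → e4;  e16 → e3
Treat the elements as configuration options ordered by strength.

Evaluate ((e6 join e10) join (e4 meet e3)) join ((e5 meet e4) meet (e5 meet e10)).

e6 ∨ e10 = e10
e4 ∧ e3 = e4
e10 ∨ e4 = e4
e5 ∧ e4 = e5
e5 ∧ e10 = e6
e5 ∧ e6 = e6
e4 ∨ e6 = e4

e4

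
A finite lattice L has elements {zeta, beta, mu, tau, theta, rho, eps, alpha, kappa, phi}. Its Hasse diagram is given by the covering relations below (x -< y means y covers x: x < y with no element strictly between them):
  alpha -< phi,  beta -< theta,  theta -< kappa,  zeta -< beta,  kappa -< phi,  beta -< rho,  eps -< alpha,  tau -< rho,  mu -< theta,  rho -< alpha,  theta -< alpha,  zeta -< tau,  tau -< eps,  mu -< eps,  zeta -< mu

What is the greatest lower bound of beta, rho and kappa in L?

beta

Common lower bounds of {beta, rho, kappa}: beta, zeta.
The greatest among these is beta.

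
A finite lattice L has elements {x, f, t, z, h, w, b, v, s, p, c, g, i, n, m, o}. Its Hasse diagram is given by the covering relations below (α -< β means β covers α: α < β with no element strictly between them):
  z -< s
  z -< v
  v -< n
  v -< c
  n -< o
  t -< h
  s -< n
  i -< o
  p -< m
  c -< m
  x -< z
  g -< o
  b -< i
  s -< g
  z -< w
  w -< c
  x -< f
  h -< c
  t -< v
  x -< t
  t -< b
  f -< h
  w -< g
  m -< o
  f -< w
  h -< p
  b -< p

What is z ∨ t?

v

Common upper bounds of {z, t}: c, m, n, o, v.
The least among these is v.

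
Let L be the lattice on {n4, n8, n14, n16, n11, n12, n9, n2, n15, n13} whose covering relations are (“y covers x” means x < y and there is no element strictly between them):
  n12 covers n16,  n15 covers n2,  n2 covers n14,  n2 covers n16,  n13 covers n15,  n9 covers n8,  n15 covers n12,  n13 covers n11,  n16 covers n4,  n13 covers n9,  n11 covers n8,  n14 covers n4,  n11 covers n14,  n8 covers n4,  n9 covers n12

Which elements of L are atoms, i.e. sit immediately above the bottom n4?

The atoms are exactly the elements that cover n4: n14, n16, n8.

n14, n16, n8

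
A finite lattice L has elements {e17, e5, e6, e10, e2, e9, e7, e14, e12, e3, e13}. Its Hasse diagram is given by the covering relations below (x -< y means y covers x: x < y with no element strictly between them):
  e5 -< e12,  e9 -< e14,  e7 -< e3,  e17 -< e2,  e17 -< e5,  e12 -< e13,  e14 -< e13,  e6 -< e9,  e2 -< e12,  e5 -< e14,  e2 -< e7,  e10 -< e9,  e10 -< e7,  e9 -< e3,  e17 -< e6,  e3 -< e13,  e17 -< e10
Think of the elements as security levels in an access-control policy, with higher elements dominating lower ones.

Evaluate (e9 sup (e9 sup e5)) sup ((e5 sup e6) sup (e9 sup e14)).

e9 ∨ e5 = e14
e9 ∨ e14 = e14
e5 ∨ e6 = e14
e9 ∨ e14 = e14
e14 ∨ e14 = e14
e14 ∨ e14 = e14

e14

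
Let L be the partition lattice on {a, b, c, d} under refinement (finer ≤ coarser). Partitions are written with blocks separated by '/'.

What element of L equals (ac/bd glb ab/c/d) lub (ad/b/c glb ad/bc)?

ac/bd ∧ ab/c/d = a/b/c/d
ad/b/c ∧ ad/bc = ad/b/c
a/b/c/d ∨ ad/b/c = ad/b/c

ad/b/c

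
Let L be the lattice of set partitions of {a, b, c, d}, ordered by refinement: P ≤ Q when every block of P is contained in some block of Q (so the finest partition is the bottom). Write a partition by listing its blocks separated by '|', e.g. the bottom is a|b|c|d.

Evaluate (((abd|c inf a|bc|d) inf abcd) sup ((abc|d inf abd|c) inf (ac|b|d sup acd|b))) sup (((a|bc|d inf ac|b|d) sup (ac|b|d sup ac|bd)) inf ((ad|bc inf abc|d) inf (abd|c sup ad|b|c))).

a|b|c|d

abd|c ∧ a|bc|d = a|b|c|d
a|b|c|d ∧ abcd = a|b|c|d
abc|d ∧ abd|c = ab|c|d
ac|b|d ∨ acd|b = acd|b
ab|c|d ∧ acd|b = a|b|c|d
a|b|c|d ∨ a|b|c|d = a|b|c|d
a|bc|d ∧ ac|b|d = a|b|c|d
ac|b|d ∨ ac|bd = ac|bd
a|b|c|d ∨ ac|bd = ac|bd
ad|bc ∧ abc|d = a|bc|d
abd|c ∨ ad|b|c = abd|c
a|bc|d ∧ abd|c = a|b|c|d
ac|bd ∧ a|b|c|d = a|b|c|d
a|b|c|d ∨ a|b|c|d = a|b|c|d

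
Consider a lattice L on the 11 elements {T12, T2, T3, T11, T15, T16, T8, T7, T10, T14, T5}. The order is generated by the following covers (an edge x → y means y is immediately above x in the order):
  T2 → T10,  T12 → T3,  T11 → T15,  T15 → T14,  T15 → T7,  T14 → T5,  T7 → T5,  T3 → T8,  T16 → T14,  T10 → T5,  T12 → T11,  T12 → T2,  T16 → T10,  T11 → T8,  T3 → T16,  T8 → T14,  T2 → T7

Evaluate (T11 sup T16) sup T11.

T14

T11 ∨ T16 = T14
T14 ∨ T11 = T14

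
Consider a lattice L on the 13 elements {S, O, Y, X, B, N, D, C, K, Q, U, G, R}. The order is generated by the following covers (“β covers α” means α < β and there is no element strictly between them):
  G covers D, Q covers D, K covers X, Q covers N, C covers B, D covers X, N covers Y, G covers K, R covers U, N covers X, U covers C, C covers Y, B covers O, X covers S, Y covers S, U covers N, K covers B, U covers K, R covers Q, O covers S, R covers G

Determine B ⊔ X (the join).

K

Common upper bounds of {B, X}: G, K, R, U.
The least among these is K.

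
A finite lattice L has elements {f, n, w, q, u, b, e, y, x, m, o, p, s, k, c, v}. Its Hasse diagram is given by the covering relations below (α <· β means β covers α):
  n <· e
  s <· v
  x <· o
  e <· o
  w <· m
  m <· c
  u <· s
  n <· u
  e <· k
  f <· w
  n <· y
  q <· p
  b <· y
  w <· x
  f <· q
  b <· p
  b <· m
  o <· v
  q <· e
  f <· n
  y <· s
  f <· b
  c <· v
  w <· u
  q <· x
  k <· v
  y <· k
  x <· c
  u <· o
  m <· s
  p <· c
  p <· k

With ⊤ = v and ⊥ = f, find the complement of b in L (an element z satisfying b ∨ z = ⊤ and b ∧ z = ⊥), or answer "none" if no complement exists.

o

Need z with b ∨ z = v and b ∧ z = f.
Checking each element gives: o.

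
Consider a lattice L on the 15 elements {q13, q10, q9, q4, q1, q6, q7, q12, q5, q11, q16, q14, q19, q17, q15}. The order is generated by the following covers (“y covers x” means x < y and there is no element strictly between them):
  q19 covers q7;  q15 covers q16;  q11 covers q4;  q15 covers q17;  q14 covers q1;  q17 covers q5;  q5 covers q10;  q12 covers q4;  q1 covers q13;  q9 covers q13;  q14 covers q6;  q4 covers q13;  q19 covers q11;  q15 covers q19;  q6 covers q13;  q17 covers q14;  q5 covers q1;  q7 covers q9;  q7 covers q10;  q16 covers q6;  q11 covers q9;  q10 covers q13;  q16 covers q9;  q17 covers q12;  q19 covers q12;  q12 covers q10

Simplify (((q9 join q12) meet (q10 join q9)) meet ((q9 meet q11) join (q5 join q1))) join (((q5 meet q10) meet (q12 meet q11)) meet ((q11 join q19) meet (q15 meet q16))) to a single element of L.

q7

q9 ∨ q12 = q19
q10 ∨ q9 = q7
q19 ∧ q7 = q7
q9 ∧ q11 = q9
q5 ∨ q1 = q5
q9 ∨ q5 = q15
q7 ∧ q15 = q7
q5 ∧ q10 = q10
q12 ∧ q11 = q4
q10 ∧ q4 = q13
q11 ∨ q19 = q19
q15 ∧ q16 = q16
q19 ∧ q16 = q9
q13 ∧ q9 = q13
q7 ∨ q13 = q7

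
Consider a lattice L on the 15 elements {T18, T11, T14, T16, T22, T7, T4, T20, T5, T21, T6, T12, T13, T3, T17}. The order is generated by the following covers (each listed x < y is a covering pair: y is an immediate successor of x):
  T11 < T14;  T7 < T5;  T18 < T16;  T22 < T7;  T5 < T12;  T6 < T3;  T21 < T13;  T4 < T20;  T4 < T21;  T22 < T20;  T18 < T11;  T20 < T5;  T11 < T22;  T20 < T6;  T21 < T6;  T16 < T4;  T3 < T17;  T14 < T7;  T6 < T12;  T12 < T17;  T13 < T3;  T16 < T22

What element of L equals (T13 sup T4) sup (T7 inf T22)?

T13 ∨ T4 = T13
T7 ∧ T22 = T22
T13 ∨ T22 = T3

T3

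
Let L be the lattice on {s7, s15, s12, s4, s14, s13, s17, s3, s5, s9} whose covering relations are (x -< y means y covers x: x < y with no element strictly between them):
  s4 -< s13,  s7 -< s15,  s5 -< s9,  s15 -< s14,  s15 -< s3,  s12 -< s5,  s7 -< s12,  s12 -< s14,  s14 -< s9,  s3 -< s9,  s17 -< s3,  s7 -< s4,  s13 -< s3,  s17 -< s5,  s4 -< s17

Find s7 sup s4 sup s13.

Common upper bounds of {s7, s4, s13}: s13, s3, s9.
The least among these is s13.

s13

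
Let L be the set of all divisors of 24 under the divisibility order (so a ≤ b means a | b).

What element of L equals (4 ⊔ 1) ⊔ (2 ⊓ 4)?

4 ∨ 1 = 4
2 ∧ 4 = 2
4 ∨ 2 = 4

4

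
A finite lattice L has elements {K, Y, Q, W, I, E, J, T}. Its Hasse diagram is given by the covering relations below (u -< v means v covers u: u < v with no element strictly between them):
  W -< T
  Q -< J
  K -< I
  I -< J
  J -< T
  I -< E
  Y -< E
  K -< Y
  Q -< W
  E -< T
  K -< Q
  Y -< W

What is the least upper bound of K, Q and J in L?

Common upper bounds of {K, Q, J}: J, T.
The least among these is J.

J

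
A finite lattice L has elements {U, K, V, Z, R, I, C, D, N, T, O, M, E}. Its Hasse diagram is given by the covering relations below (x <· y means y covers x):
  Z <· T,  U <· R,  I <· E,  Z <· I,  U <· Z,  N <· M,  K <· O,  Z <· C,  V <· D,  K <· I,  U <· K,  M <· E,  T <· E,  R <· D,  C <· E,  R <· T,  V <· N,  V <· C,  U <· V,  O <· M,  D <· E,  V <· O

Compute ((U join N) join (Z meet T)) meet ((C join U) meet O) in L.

U ∨ N = N
Z ∧ T = Z
N ∨ Z = E
C ∨ U = C
C ∧ O = V
E ∧ V = V

V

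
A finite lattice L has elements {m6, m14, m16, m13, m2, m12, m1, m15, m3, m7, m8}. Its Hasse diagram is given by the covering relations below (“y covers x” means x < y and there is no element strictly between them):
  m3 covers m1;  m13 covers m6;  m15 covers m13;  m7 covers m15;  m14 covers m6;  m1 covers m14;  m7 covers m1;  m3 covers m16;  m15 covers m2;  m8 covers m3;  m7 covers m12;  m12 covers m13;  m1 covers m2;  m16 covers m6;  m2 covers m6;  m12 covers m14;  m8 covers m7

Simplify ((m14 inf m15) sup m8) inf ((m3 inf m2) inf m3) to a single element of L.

m2

m14 ∧ m15 = m6
m6 ∨ m8 = m8
m3 ∧ m2 = m2
m2 ∧ m3 = m2
m8 ∧ m2 = m2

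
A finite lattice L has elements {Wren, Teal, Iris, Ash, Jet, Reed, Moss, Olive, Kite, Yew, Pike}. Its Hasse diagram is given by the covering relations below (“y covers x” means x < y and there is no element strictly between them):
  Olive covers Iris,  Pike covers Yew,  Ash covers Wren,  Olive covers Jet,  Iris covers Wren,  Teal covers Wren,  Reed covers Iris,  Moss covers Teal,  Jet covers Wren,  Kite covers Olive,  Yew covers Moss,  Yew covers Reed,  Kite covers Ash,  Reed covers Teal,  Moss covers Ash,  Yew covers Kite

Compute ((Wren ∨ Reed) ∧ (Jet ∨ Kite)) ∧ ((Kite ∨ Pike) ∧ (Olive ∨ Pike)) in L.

Iris

Wren ∨ Reed = Reed
Jet ∨ Kite = Kite
Reed ∧ Kite = Iris
Kite ∨ Pike = Pike
Olive ∨ Pike = Pike
Pike ∧ Pike = Pike
Iris ∧ Pike = Iris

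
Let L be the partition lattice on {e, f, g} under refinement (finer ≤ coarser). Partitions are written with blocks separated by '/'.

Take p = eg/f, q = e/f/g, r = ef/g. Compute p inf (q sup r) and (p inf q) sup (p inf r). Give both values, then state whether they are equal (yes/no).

q sup r = ef/g, so p inf (q sup r) = eg/f inf ef/g = e/f/g.
p inf q = e/f/g and p inf r = e/f/g, so (p inf q) sup (p inf r) = e/f/g sup e/f/g = e/f/g.
Equal: yes.

e/f/g; e/f/g; yes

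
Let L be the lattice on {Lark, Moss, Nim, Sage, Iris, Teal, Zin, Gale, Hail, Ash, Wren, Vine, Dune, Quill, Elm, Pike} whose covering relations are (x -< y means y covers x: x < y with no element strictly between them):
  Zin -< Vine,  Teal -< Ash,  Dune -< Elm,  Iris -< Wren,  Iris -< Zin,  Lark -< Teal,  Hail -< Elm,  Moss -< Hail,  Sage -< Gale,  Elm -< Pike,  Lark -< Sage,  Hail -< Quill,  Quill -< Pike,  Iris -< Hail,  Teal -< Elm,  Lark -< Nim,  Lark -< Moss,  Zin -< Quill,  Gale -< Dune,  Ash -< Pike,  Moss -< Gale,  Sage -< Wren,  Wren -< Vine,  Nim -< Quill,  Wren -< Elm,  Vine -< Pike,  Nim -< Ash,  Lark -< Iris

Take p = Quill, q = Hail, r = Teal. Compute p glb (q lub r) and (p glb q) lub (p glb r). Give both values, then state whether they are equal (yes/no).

q lub r = Elm, so p glb (q lub r) = Quill glb Elm = Hail.
p glb q = Hail and p glb r = Lark, so (p glb q) lub (p glb r) = Hail lub Lark = Hail.
Equal: yes.

Hail; Hail; yes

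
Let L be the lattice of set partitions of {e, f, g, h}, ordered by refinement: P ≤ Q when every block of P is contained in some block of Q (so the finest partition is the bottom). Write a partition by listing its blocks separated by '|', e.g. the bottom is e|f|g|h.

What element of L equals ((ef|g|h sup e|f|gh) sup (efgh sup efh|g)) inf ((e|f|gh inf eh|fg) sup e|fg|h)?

ef|g|h ∨ e|f|gh = ef|gh
efgh ∨ efh|g = efgh
ef|gh ∨ efgh = efgh
e|f|gh ∧ eh|fg = e|f|g|h
e|f|g|h ∨ e|fg|h = e|fg|h
efgh ∧ e|fg|h = e|fg|h

e|fg|h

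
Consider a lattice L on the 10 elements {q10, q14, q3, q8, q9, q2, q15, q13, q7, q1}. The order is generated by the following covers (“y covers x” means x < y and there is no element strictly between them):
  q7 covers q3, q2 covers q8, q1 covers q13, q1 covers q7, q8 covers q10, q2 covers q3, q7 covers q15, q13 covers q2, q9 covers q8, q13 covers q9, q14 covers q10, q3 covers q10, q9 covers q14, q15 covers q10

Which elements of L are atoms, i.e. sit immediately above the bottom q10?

The atoms are exactly the elements that cover q10: q14, q15, q3, q8.

q14, q15, q3, q8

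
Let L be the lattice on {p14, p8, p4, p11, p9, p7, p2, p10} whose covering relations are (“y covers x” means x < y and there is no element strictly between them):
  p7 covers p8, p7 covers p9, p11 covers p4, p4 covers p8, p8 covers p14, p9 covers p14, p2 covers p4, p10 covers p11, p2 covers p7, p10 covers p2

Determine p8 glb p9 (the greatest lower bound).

p14

Common lower bounds of {p8, p9}: p14.
The greatest among these is p14.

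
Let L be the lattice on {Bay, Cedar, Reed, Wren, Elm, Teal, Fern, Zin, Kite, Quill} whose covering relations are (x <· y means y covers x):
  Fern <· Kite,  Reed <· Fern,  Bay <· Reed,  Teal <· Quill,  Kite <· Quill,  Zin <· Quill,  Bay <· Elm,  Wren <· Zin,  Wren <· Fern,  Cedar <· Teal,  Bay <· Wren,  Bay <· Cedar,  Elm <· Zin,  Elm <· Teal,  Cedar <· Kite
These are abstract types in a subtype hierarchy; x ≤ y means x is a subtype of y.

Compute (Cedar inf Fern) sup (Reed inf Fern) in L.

Cedar ∧ Fern = Bay
Reed ∧ Fern = Reed
Bay ∨ Reed = Reed

Reed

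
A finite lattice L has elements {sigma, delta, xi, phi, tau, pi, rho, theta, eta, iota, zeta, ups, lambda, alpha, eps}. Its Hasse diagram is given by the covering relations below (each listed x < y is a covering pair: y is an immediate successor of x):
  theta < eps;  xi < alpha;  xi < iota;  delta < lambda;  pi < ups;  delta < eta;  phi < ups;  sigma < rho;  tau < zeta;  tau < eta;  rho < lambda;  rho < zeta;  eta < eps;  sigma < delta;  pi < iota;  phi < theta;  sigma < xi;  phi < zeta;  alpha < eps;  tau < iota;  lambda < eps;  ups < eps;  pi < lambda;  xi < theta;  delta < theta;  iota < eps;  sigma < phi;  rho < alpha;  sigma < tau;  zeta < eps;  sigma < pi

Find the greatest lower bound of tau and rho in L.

Common lower bounds of {tau, rho}: sigma.
The greatest among these is sigma.

sigma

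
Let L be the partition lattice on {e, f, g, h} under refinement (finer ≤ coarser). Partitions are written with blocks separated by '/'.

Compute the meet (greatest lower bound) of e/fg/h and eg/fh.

e/f/g/h

Common lower bounds of {e/fg/h, eg/fh}: e/f/g/h.
The greatest among these is e/f/g/h.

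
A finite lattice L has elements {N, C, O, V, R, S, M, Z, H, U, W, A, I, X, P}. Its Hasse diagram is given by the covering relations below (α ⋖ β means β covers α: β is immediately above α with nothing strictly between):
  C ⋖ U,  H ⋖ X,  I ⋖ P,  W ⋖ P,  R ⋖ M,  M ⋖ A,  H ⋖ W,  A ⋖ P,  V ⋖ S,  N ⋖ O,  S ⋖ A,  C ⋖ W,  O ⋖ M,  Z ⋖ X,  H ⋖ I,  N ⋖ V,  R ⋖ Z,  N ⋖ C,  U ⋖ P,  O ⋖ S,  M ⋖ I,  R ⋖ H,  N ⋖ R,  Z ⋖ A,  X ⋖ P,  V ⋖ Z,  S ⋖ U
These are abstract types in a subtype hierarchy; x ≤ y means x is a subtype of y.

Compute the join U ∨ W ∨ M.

P

Common upper bounds of {U, W, M}: P.
The least among these is P.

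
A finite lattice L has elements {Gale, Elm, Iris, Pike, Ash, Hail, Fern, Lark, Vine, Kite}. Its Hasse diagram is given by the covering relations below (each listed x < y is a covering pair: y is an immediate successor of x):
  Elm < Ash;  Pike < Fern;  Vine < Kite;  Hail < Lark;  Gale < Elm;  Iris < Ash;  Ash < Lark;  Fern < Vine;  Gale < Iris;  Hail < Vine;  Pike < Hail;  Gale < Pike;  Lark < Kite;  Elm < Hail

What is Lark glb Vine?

Hail

Common lower bounds of {Lark, Vine}: Elm, Gale, Hail, Pike.
The greatest among these is Hail.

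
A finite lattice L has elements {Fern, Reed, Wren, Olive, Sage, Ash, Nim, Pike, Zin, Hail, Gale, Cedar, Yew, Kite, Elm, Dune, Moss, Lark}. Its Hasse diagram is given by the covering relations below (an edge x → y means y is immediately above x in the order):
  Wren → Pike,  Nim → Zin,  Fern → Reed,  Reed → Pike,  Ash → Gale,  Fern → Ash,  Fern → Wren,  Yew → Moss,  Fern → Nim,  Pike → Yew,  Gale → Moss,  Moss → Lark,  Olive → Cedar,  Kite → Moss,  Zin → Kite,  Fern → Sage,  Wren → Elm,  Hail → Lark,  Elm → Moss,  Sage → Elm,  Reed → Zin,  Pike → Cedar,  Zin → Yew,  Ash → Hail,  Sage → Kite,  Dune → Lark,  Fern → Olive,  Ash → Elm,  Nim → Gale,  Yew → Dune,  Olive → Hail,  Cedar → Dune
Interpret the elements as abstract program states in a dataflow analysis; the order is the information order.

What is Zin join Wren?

Common upper bounds of {Zin, Wren}: Dune, Lark, Moss, Yew.
The least among these is Yew.

Yew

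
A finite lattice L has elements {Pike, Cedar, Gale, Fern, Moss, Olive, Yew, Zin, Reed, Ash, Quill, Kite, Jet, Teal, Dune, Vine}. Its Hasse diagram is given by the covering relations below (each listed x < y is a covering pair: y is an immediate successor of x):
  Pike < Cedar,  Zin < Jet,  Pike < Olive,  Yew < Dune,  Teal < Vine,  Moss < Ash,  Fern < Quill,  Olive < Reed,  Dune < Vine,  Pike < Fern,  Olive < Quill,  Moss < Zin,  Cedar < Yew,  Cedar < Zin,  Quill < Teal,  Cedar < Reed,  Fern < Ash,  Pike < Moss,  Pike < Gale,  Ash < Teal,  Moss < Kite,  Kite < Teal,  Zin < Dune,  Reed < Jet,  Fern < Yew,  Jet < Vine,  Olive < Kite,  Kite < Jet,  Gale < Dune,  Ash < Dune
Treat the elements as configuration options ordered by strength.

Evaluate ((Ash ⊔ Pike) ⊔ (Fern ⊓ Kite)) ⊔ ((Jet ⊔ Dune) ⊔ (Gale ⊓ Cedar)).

Vine

Ash ∨ Pike = Ash
Fern ∧ Kite = Pike
Ash ∨ Pike = Ash
Jet ∨ Dune = Vine
Gale ∧ Cedar = Pike
Vine ∨ Pike = Vine
Ash ∨ Vine = Vine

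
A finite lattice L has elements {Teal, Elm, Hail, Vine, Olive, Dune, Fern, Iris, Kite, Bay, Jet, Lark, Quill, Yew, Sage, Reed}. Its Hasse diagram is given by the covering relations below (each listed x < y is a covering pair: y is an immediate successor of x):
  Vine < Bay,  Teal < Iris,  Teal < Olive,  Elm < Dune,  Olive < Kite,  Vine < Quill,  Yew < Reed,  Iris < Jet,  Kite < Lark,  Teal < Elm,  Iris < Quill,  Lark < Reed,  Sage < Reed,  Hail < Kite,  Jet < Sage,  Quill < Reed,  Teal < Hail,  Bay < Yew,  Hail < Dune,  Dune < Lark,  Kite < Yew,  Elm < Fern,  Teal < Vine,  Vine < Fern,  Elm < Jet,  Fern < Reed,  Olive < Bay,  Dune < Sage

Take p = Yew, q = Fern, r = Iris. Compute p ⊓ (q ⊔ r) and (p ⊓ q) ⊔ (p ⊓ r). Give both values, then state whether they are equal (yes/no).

q ⊔ r = Reed, so p ⊓ (q ⊔ r) = Yew ⊓ Reed = Yew.
p ⊓ q = Vine and p ⊓ r = Teal, so (p ⊓ q) ⊔ (p ⊓ r) = Vine ⊔ Teal = Vine.
Equal: no.

Yew; Vine; no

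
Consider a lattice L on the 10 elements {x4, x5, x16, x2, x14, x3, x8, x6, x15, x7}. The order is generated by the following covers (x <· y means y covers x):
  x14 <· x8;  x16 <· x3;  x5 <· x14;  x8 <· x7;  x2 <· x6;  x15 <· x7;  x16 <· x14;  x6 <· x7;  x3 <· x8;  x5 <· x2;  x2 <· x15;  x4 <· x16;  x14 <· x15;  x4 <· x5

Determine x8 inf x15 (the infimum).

x14

Common lower bounds of {x8, x15}: x14, x16, x4, x5.
The greatest among these is x14.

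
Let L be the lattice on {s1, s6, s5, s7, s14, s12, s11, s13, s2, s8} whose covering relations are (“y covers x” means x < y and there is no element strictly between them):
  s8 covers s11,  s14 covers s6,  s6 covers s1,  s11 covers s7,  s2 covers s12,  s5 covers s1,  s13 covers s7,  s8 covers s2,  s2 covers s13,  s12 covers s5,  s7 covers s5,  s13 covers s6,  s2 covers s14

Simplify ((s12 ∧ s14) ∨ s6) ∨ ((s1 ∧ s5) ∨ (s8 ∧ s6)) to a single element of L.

s6

s12 ∧ s14 = s1
s1 ∨ s6 = s6
s1 ∧ s5 = s1
s8 ∧ s6 = s6
s1 ∨ s6 = s6
s6 ∨ s6 = s6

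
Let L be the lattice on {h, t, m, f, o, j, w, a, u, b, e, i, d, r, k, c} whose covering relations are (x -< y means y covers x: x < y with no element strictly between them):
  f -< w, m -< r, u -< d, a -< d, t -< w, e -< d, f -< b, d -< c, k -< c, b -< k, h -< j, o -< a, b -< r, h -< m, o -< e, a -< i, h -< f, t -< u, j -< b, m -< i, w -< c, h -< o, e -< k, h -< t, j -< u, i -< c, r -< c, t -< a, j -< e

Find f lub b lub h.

b

Common upper bounds of {f, b, h}: b, c, k, r.
The least among these is b.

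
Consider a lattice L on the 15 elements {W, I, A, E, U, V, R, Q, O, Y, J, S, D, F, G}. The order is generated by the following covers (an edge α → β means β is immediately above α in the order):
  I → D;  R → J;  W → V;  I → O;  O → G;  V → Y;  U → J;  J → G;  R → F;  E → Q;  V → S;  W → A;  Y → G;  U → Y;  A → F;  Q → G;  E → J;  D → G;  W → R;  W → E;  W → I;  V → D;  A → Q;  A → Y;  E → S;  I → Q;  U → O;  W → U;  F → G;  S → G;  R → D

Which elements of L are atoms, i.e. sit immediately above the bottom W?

A, E, I, R, U, V

The atoms are exactly the elements that cover W: A, E, I, R, U, V.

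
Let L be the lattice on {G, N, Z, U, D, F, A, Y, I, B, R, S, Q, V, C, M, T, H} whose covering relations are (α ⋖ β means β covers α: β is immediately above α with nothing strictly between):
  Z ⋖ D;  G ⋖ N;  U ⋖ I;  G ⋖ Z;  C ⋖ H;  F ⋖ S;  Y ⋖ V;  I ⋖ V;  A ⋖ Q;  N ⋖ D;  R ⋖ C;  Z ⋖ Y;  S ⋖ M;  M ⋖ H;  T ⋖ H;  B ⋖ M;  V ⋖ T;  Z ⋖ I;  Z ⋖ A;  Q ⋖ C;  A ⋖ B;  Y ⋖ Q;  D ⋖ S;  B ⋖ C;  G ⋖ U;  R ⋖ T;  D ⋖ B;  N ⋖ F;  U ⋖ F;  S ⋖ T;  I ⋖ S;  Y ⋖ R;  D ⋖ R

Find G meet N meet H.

G

Common lower bounds of {G, N, H}: G.
The greatest among these is G.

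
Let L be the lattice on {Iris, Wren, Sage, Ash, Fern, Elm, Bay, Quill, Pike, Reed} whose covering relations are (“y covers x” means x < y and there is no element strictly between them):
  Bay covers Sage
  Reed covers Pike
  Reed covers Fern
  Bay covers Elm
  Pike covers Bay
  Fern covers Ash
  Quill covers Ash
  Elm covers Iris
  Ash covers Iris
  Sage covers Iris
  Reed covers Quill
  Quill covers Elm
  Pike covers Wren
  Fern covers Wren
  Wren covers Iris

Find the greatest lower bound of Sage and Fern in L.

Common lower bounds of {Sage, Fern}: Iris.
The greatest among these is Iris.

Iris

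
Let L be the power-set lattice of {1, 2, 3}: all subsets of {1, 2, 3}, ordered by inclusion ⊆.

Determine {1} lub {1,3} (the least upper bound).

Under ⊆, join is union: {1} ∪ {1,3} = {1,3}.

{1,3}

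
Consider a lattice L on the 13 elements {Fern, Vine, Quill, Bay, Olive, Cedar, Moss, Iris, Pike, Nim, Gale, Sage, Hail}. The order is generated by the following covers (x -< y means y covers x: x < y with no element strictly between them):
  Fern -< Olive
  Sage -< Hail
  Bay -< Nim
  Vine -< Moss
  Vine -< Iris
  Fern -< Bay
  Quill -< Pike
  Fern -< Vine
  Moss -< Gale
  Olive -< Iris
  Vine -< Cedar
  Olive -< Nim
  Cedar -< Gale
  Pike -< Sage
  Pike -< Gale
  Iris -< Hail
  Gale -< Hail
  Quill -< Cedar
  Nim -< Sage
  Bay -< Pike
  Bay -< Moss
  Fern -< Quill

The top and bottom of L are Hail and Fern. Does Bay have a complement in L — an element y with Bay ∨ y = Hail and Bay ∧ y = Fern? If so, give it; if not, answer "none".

Iris

Need y with Bay ∨ y = Hail and Bay ∧ y = Fern.
Checking each element gives: Iris.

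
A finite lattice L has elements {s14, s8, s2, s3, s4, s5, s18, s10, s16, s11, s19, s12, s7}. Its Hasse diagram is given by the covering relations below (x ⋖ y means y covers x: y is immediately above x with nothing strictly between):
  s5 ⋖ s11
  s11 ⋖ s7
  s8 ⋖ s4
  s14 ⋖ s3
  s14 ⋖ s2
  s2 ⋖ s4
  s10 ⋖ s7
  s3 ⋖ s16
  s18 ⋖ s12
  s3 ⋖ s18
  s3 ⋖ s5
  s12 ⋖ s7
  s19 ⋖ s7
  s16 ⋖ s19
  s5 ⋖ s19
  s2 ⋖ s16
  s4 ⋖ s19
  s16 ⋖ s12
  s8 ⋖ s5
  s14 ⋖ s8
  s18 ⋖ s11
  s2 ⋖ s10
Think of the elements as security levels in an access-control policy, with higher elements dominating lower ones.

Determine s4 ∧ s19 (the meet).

s4

Common lower bounds of {s4, s19}: s14, s2, s4, s8.
The greatest among these is s4.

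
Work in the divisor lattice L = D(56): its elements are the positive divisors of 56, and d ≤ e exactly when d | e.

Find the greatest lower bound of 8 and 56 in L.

8

In the divisibility order, the meet is the greatest common divisor: gcd(8, 56) = 8.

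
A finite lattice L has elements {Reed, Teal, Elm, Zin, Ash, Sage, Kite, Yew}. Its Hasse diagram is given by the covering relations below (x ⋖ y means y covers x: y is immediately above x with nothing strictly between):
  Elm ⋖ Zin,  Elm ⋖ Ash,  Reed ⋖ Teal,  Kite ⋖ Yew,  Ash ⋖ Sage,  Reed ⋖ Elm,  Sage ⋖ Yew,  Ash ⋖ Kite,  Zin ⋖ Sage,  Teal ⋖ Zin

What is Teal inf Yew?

Common lower bounds of {Teal, Yew}: Reed, Teal.
The greatest among these is Teal.

Teal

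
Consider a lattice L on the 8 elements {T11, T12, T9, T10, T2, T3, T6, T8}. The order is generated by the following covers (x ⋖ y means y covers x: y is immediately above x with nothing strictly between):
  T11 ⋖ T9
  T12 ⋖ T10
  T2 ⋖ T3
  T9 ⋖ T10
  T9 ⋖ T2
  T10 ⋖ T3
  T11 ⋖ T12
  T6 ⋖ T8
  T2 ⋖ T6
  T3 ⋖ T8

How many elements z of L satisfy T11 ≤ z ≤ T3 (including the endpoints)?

6

The interval [T11, T3] = {T10, T11, T12, T2, T3, T9}, which has 6 elements.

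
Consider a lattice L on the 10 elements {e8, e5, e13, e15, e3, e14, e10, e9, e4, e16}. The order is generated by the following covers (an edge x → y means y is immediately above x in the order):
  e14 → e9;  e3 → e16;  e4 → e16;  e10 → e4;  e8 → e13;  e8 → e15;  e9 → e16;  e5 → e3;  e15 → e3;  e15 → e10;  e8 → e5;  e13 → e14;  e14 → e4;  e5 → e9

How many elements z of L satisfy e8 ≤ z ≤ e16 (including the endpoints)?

10

The interval [e8, e16] = {e10, e13, e14, e15, e16, e3, e4, e5, e8, e9}, which has 10 elements.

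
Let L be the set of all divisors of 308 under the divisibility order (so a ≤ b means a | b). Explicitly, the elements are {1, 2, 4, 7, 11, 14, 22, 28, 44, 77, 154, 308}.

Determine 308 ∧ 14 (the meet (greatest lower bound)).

14

Common lower bounds of {308, 14}: 1, 14, 2, 7.
The greatest among these is 14.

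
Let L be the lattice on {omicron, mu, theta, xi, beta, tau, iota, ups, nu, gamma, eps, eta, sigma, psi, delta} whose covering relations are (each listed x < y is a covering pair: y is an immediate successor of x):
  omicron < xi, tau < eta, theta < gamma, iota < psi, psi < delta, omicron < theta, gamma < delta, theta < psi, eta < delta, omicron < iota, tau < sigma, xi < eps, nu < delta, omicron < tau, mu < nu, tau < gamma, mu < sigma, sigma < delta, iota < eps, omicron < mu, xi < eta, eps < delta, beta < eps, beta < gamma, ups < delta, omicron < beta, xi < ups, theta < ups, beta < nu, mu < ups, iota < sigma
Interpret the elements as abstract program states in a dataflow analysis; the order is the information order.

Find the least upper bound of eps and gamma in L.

Common upper bounds of {eps, gamma}: delta.
The least among these is delta.

delta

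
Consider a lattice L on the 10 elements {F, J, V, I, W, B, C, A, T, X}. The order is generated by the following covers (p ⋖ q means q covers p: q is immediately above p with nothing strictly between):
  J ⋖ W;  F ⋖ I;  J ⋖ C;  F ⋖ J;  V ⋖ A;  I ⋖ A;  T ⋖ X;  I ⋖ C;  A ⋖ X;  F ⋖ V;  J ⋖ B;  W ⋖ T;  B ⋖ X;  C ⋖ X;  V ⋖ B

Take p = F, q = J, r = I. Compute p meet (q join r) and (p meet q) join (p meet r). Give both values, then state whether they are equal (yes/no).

F; F; yes

q join r = C, so p meet (q join r) = F meet C = F.
p meet q = F and p meet r = F, so (p meet q) join (p meet r) = F join F = F.
Equal: yes.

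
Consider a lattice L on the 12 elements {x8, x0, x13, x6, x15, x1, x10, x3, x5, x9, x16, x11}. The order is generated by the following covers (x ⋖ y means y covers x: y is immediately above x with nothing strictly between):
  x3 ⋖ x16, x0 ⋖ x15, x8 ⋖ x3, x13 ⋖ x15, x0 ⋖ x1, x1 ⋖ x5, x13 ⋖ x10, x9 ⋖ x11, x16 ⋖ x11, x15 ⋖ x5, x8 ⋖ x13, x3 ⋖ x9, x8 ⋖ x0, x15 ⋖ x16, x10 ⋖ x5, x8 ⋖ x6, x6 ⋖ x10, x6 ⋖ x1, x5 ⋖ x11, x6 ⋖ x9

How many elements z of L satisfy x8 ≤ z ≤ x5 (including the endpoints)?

The interval [x8, x5] = {x0, x1, x10, x13, x15, x5, x6, x8}, which has 8 elements.

8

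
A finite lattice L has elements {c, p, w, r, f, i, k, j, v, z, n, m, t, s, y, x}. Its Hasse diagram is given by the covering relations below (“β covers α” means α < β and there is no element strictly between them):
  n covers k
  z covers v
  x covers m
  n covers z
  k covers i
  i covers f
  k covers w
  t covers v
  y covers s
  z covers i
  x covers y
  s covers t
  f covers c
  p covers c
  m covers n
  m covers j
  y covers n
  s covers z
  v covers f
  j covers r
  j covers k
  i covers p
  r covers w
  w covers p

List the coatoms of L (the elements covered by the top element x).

The coatoms are exactly the elements covered by x: m, y.

m, y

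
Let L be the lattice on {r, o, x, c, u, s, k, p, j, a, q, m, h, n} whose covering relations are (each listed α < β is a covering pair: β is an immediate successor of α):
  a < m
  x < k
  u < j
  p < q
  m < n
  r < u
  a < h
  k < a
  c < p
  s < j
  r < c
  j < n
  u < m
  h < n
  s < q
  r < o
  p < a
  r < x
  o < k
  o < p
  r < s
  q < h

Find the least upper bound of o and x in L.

Common upper bounds of {o, x}: a, h, k, m, n.
The least among these is k.

k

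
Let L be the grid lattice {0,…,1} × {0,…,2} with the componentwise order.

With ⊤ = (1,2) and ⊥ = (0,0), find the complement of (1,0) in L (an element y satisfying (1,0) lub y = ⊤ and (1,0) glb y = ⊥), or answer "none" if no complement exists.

Need y with (1,0) ∨ y = (1,2) and (1,0) ∧ y = (0,0).
Checking each element gives: (0,2).

(0,2)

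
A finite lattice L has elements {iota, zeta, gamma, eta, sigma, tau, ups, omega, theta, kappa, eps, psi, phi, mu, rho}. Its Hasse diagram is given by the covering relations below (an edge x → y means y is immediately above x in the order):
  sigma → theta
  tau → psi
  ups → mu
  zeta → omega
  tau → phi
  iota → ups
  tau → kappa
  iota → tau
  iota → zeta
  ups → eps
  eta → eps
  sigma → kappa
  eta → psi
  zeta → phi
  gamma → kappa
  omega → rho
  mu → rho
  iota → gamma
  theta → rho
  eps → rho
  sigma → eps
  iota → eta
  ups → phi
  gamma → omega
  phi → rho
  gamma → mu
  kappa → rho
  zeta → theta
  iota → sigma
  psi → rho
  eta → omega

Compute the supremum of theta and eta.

rho

Common upper bounds of {theta, eta}: rho.
The least among these is rho.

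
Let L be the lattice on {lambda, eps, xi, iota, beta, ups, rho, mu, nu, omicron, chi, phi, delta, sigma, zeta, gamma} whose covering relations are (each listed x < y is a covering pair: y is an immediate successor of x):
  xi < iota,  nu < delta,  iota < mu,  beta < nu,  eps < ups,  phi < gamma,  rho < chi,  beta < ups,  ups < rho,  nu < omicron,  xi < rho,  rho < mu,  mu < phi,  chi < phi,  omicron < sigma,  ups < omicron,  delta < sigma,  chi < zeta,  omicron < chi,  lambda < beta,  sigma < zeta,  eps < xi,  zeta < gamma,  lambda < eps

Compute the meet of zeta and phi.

chi

Common lower bounds of {zeta, phi}: beta, chi, eps, lambda, nu, omicron, rho, ups, xi.
The greatest among these is chi.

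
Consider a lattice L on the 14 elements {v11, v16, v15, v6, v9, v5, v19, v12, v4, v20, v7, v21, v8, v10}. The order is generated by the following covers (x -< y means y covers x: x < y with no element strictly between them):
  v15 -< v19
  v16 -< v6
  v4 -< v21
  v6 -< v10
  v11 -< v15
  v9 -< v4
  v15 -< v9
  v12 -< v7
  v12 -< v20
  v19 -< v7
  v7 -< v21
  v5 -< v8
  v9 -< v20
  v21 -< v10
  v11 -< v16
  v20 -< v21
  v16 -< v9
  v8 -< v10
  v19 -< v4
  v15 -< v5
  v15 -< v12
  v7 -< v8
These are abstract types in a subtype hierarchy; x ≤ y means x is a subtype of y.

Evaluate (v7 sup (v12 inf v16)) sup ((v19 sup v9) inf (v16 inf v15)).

v7

v12 ∧ v16 = v11
v7 ∨ v11 = v7
v19 ∨ v9 = v4
v16 ∧ v15 = v11
v4 ∧ v11 = v11
v7 ∨ v11 = v7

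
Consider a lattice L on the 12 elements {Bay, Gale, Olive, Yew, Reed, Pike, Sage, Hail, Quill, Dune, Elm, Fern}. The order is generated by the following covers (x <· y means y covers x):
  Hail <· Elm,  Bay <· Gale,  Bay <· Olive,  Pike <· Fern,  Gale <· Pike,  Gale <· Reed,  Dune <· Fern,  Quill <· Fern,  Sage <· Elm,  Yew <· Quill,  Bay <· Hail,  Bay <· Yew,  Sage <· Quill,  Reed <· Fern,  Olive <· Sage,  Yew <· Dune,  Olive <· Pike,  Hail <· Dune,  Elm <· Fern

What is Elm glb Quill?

Sage

Common lower bounds of {Elm, Quill}: Bay, Olive, Sage.
The greatest among these is Sage.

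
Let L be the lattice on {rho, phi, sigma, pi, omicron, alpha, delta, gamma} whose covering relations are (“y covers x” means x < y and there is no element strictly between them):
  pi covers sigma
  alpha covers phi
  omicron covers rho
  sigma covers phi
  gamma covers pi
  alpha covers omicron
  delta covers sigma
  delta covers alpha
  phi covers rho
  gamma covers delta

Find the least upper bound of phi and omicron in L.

alpha

Common upper bounds of {phi, omicron}: alpha, delta, gamma.
The least among these is alpha.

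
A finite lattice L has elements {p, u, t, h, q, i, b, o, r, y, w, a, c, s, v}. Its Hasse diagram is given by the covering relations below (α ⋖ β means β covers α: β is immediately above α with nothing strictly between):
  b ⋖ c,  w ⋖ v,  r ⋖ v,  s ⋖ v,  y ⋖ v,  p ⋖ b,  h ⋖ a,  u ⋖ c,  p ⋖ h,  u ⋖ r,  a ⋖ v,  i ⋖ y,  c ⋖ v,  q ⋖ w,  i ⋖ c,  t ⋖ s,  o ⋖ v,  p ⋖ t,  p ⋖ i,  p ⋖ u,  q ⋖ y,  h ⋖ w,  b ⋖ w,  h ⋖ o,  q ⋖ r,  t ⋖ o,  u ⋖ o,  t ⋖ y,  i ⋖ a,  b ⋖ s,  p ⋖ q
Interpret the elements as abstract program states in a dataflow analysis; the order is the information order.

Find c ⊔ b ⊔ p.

c

Common upper bounds of {c, b, p}: c, v.
The least among these is c.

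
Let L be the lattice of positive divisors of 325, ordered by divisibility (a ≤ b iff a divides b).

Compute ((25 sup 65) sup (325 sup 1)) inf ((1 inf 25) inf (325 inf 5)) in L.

25 ∨ 65 = 325
325 ∨ 1 = 325
325 ∨ 325 = 325
1 ∧ 25 = 1
325 ∧ 5 = 5
1 ∧ 5 = 1
325 ∧ 1 = 1

1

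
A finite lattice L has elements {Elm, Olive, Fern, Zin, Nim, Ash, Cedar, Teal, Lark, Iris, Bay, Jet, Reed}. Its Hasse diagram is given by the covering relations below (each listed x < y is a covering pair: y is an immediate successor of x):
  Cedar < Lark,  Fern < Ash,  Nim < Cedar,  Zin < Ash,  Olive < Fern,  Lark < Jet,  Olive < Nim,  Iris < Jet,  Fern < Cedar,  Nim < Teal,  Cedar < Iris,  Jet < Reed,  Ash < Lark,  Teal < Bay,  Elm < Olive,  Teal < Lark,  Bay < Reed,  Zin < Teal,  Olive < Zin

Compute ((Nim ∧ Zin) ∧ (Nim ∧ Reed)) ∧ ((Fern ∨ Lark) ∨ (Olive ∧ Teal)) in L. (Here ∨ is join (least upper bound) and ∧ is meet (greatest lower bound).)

Nim ∧ Zin = Olive
Nim ∧ Reed = Nim
Olive ∧ Nim = Olive
Fern ∨ Lark = Lark
Olive ∧ Teal = Olive
Lark ∨ Olive = Lark
Olive ∧ Lark = Olive

Olive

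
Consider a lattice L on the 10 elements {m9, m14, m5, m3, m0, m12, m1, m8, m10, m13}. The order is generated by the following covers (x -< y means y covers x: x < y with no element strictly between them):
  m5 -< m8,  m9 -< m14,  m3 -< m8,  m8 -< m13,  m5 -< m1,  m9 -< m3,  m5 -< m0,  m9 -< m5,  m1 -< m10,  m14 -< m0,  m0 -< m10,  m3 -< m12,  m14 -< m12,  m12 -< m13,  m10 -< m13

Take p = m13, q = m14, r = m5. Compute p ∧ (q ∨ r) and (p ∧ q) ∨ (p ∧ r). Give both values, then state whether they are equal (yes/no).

m0; m0; yes

q ∨ r = m0, so p ∧ (q ∨ r) = m13 ∧ m0 = m0.
p ∧ q = m14 and p ∧ r = m5, so (p ∧ q) ∨ (p ∧ r) = m14 ∨ m5 = m0.
Equal: yes.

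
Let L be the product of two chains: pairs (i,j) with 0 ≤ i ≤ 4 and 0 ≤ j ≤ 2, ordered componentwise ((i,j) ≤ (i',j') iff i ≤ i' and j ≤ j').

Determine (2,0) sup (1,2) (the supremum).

(2,2)

In a product of chains, the join is componentwise max, giving (2,2).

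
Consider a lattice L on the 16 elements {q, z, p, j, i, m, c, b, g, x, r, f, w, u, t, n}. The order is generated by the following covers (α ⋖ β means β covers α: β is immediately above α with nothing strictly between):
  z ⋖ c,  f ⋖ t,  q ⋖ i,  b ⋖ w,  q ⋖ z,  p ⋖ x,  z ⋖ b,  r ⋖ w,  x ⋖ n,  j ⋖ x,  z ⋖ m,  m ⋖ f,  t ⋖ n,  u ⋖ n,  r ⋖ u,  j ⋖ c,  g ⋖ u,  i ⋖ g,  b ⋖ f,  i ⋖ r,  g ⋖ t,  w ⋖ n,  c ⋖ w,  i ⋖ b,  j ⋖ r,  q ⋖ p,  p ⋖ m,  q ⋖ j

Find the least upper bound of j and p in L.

Common upper bounds of {j, p}: n, x.
The least among these is x.

x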